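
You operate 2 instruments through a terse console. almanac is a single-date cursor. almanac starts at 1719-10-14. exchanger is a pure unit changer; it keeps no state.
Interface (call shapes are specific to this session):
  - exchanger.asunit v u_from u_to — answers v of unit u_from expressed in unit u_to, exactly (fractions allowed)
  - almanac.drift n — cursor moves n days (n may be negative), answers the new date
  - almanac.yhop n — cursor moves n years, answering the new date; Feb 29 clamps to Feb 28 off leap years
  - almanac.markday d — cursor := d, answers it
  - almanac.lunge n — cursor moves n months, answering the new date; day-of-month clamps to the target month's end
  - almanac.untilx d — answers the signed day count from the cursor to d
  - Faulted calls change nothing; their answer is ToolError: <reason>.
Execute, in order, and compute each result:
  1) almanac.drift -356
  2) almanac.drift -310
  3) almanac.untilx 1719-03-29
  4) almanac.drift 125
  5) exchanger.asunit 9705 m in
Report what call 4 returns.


I call almanac.drift passing -356, giving 1718-10-23.
I run almanac.drift passing -310, giving 1717-12-17.
Now I run almanac.untilx passing 1719-03-29, which returns 467.
Using almanac.drift passing 125, → 1718-04-21.
Then exchanger.asunit passing 9705, m, in, which returns 48525000/127.

Answer: 1718-04-21


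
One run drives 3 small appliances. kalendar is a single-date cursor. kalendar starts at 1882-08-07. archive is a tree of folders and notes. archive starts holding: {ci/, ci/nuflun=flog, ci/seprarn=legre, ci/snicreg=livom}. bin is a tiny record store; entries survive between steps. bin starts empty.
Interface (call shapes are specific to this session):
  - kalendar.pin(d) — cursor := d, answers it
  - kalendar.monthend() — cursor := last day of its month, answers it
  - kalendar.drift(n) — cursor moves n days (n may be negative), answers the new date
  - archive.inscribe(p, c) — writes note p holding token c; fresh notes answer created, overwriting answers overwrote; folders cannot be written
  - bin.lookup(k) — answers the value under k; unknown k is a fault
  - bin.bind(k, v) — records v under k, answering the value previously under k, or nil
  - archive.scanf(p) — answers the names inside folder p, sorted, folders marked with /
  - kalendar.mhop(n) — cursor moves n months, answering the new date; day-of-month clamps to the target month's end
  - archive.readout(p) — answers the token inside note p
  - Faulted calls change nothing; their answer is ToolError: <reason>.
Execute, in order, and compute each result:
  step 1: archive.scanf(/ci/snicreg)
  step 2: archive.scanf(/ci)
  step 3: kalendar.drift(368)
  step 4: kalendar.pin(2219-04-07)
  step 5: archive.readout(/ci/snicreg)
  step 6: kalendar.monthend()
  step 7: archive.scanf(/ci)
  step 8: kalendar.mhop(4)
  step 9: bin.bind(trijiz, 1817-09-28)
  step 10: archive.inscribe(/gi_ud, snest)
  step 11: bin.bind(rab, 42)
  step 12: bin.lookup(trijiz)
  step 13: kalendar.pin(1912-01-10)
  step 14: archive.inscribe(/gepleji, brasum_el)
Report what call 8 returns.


Using archive.scanf(p: /ci/snicreg), — result: ToolError: not a directory.
Calling archive.scanf(p: /ci), and get [nuflun, seprarn, snicreg].
Invoking kalendar.drift(n: 368), and observe 1883-08-10.
I try kalendar.pin(d: 2219-04-07), and see 2219-04-07.
I invoke archive.readout(p: /ci/snicreg): livom.
I try kalendar.monthend, and get 2219-04-30.
Next I call archive.scanf(p: /ci), which returns [nuflun, seprarn, snicreg].
Invoking kalendar.mhop(n: 4), giving 2219-08-30.
Then bin.bind(k: trijiz, v: 1817-09-28), and get nil.
Next I call archive.inscribe(p: /gi_ud, c: snest), — result: created.
I use bin.bind(k: rab, v: 42), → nil.
Invoking bin.lookup(k: trijiz), and see 1817-09-28.
Calling kalendar.pin(d: 1912-01-10): 1912-01-10.
Now I run archive.inscribe(p: /gepleji, c: brasum_el), — result: created.

Answer: 2219-08-30


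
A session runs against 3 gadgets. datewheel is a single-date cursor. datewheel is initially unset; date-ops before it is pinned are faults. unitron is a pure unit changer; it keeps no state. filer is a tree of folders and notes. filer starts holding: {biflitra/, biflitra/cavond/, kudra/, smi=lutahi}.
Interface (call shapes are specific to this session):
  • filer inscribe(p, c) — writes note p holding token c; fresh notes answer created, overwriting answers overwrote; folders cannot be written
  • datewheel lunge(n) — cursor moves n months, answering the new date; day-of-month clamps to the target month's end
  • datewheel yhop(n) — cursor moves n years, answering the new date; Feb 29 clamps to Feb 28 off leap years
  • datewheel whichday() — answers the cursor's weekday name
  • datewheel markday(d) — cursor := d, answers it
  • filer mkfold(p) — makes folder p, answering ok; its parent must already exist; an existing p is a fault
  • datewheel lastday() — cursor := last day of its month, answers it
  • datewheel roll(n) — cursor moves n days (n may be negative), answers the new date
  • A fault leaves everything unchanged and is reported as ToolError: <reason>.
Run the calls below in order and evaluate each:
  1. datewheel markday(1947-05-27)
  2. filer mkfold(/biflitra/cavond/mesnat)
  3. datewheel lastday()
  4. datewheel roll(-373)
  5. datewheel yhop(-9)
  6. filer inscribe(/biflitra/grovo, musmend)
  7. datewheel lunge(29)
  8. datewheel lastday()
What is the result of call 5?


Answer: 1937-05-23

Derivation:
Act: datewheel markday[d→1947-05-27]
Obs: 1947-05-27
Act: filer mkfold[p→/biflitra/cavond/mesnat]
Obs: ok
Act: datewheel lastday[]
Obs: 1947-05-31
Act: datewheel roll[n→-373]
Obs: 1946-05-23
Act: datewheel yhop[n→-9]
Obs: 1937-05-23
Act: filer inscribe[p→/biflitra/grovo; c→musmend]
Obs: created
Act: datewheel lunge[n→29]
Obs: 1939-10-23
Act: datewheel lastday[]
Obs: 1939-10-31


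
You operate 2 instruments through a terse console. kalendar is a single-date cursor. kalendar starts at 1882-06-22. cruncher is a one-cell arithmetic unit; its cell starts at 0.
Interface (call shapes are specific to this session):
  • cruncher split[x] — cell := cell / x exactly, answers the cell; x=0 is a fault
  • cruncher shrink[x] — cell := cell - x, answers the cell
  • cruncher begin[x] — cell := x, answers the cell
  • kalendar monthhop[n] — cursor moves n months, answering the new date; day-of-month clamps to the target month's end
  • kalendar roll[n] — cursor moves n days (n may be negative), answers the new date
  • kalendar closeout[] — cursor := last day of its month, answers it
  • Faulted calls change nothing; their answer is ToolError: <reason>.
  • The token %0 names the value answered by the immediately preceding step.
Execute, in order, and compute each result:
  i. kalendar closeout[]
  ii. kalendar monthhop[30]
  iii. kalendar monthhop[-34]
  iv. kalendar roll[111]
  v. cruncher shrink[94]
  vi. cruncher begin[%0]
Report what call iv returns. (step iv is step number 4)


;; kalendar closeout() ~> 1882-06-30
;; kalendar monthhop(30) ~> 1884-12-30
;; kalendar monthhop(-34) ~> 1882-02-28
;; kalendar roll(111) ~> 1882-06-19
;; cruncher shrink(94) ~> -94
;; cruncher begin(%0) ~> -94

Answer: 1882-06-19


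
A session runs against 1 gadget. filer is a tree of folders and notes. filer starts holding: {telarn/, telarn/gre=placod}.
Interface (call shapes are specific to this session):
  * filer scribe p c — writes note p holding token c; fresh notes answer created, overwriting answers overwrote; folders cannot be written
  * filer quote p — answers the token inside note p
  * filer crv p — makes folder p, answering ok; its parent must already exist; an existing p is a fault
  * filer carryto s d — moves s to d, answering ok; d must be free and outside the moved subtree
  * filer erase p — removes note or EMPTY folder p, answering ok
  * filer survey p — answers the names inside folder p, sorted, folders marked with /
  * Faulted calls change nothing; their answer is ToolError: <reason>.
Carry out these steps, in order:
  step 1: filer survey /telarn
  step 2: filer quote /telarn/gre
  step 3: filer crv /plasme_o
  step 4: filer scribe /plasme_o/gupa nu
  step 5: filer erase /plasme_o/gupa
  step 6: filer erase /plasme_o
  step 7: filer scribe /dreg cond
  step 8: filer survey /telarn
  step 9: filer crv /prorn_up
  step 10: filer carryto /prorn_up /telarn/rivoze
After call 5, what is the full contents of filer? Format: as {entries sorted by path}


Answer: {plasme_o/, telarn/, telarn/gre=placod}

Derivation:
>> filer survey(/telarn)
<< [gre]
>> filer quote(/telarn/gre)
<< placod
>> filer crv(/plasme_o)
<< ok
>> filer scribe(/plasme_o/gupa, nu)
<< created
>> filer erase(/plasme_o/gupa)
<< ok
>> filer erase(/plasme_o)
<< ok
>> filer scribe(/dreg, cond)
<< created
>> filer survey(/telarn)
<< [gre]
>> filer crv(/prorn_up)
<< ok
>> filer carryto(/prorn_up, /telarn/rivoze)
<< ok


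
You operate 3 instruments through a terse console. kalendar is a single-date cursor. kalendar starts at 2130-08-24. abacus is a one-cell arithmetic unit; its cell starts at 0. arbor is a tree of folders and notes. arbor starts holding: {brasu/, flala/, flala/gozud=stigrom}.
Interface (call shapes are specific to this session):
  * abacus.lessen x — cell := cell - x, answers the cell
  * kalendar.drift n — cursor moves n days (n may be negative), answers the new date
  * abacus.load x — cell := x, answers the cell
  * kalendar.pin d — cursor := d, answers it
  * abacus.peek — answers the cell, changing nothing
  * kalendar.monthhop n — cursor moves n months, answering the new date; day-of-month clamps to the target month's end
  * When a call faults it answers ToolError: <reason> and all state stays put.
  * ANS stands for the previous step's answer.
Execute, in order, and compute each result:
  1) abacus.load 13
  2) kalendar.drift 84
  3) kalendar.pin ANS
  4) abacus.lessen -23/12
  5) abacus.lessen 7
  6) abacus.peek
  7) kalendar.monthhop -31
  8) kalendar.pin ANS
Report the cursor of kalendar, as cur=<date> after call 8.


I use abacus.load with x→13, which returns 13.
Next I call kalendar.drift with n→84, and observe 2130-11-16.
Then kalendar.pin with d→ANS, and observe 2130-11-16.
Next I call abacus.lessen with x→-23/12, → 179/12.
I use abacus.lessen with x→7: 95/12.
Calling abacus.peek, and get 95/12.
Now I run kalendar.monthhop with n→-31: 2128-04-16.
Using kalendar.pin with d→ANS, giving 2128-04-16.

Answer: cur=2128-04-16


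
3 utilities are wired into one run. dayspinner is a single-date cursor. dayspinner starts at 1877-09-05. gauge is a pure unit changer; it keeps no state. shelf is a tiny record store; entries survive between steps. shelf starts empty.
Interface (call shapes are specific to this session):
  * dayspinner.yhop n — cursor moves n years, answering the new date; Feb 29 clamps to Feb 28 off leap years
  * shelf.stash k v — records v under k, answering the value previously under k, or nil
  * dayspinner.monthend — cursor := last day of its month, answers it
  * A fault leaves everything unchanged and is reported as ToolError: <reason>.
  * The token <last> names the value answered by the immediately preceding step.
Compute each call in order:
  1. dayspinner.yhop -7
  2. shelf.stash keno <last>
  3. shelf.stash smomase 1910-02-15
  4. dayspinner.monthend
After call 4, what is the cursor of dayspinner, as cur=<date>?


Now I run yhop on n→-7, yielding 1870-09-05.
I run stash on k→keno, v→<last>, yielding nil.
I run stash on k→smomase, v→1910-02-15, giving nil.
Next I call monthend: 1870-09-30.

Answer: cur=1870-09-30


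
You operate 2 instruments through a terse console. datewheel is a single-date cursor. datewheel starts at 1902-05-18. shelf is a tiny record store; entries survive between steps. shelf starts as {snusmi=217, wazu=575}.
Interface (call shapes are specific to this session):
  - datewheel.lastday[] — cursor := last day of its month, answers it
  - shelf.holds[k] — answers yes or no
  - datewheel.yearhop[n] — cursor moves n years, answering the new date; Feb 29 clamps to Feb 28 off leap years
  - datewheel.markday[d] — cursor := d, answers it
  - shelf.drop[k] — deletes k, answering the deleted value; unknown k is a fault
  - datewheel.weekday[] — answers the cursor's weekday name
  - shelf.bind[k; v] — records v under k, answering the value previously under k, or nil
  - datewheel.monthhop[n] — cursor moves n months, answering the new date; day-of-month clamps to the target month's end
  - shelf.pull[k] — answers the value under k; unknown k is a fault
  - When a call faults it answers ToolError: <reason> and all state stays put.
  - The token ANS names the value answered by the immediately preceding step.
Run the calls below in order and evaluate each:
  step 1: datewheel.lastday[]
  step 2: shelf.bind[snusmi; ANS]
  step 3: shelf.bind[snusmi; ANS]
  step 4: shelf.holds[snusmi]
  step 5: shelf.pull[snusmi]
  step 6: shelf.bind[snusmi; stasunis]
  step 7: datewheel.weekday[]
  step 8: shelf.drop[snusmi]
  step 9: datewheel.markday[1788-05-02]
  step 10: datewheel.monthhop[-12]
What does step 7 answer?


Answer: Saturday

Derivation:
I call datewheel.lastday(), and observe 1902-05-31.
I use shelf.bind using snusmi, ANS, — result: 217.
I call shelf.bind using snusmi, ANS, — result: 1902-05-31.
I try shelf.holds using snusmi: yes.
Then shelf.pull using snusmi, and see 217.
Now I run shelf.bind using snusmi, stasunis, → 217.
Now I run datewheel.weekday(), giving Saturday.
Then shelf.drop using snusmi, → stasunis.
Next I call datewheel.markday using 1788-05-02, yielding 1788-05-02.
Using datewheel.monthhop using -12, which returns 1787-05-02.


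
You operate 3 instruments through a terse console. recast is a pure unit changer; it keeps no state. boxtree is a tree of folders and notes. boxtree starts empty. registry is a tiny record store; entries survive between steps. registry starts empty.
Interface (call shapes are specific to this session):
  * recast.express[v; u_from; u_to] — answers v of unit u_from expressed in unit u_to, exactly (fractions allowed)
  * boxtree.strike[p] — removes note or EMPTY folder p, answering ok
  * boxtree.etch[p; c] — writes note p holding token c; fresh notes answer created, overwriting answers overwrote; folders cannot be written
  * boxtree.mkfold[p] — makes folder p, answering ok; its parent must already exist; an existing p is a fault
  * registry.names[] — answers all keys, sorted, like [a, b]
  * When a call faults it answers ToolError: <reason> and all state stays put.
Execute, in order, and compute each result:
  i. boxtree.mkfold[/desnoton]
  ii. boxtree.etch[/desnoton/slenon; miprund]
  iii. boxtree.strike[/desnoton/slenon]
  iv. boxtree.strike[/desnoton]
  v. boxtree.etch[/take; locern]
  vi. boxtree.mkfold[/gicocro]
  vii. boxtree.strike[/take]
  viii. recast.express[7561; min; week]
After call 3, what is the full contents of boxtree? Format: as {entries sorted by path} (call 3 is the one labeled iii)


! 1. boxtree.mkfold(p=/desnoton) == ok
! 2. boxtree.etch(p=/desnoton/slenon, c=miprund) == created
! 3. boxtree.strike(p=/desnoton/slenon) == ok
! 4. boxtree.strike(p=/desnoton) == ok
! 5. boxtree.etch(p=/take, c=locern) == created
! 6. boxtree.mkfold(p=/gicocro) == ok
! 7. boxtree.strike(p=/take) == ok
! 8. recast.express(v=7561, u_from=min, u_to=week) == 7561/10080

Answer: {desnoton/}


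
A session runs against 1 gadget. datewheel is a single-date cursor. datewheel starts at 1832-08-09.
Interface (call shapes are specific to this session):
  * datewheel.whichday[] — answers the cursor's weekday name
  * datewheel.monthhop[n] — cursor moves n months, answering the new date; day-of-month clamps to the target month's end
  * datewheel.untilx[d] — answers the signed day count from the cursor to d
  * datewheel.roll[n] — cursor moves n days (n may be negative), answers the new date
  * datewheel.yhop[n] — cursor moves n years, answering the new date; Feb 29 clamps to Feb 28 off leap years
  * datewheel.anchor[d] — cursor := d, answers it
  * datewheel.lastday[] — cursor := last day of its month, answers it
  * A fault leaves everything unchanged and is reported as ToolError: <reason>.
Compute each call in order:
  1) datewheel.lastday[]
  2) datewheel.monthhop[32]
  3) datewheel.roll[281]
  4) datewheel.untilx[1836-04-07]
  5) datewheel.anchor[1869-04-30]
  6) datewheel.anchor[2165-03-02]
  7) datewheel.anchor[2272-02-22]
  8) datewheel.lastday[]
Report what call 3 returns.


Answer: 1836-02-05

Derivation:
I invoke datewheel.lastday(), yielding 1832-08-31.
Calling datewheel.monthhop with n=32, — result: 1835-04-30.
I invoke datewheel.roll with n=281, giving 1836-02-05.
Invoking datewheel.untilx with d=1836-04-07, and get 62.
Invoking datewheel.anchor with d=1869-04-30, yielding 1869-04-30.
I invoke datewheel.anchor with d=2165-03-02, and observe 2165-03-02.
Then datewheel.anchor with d=2272-02-22, yielding 2272-02-22.
I invoke datewheel.lastday(), and observe 2272-02-29.


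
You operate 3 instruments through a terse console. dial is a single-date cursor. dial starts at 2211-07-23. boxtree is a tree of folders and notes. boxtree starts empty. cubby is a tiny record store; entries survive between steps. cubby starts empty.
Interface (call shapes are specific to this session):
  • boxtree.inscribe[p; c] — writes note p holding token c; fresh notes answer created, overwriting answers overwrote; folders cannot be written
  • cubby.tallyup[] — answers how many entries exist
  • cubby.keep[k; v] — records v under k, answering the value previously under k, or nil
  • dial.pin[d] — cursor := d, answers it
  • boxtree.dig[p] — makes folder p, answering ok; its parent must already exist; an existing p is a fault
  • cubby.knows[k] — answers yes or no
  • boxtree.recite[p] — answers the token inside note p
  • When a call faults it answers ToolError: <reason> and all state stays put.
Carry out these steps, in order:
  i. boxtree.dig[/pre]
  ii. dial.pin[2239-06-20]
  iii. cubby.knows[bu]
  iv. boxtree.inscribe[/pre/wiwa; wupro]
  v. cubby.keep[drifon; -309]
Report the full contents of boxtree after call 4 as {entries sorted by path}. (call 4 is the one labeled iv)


Act: boxtree.dig[p=/pre]
Obs: ok
Act: dial.pin[d=2239-06-20]
Obs: 2239-06-20
Act: cubby.knows[k=bu]
Obs: no
Act: boxtree.inscribe[p=/pre/wiwa; c=wupro]
Obs: created
Act: cubby.keep[k=drifon; v=-309]
Obs: nil

Answer: {pre/, pre/wiwa=wupro}


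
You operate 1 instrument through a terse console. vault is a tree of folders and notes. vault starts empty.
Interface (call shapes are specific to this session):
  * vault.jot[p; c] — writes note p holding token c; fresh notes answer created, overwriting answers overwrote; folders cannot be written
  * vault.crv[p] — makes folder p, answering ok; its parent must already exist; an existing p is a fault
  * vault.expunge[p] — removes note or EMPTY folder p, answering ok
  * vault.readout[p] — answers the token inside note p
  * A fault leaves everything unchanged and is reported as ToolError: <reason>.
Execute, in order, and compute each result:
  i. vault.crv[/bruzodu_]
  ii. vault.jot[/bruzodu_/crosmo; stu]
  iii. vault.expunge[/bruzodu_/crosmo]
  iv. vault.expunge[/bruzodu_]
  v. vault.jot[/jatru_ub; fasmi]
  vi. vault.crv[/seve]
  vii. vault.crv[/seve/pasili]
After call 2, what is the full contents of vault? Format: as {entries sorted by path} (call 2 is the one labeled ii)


> crv p: /bruzodu_
[out] ok
> jot p: /bruzodu_/crosmo c: stu
[out] created
> expunge p: /bruzodu_/crosmo
[out] ok
> expunge p: /bruzodu_
[out] ok
> jot p: /jatru_ub c: fasmi
[out] created
> crv p: /seve
[out] ok
> crv p: /seve/pasili
[out] ok

Answer: {bruzodu_/, bruzodu_/crosmo=stu}


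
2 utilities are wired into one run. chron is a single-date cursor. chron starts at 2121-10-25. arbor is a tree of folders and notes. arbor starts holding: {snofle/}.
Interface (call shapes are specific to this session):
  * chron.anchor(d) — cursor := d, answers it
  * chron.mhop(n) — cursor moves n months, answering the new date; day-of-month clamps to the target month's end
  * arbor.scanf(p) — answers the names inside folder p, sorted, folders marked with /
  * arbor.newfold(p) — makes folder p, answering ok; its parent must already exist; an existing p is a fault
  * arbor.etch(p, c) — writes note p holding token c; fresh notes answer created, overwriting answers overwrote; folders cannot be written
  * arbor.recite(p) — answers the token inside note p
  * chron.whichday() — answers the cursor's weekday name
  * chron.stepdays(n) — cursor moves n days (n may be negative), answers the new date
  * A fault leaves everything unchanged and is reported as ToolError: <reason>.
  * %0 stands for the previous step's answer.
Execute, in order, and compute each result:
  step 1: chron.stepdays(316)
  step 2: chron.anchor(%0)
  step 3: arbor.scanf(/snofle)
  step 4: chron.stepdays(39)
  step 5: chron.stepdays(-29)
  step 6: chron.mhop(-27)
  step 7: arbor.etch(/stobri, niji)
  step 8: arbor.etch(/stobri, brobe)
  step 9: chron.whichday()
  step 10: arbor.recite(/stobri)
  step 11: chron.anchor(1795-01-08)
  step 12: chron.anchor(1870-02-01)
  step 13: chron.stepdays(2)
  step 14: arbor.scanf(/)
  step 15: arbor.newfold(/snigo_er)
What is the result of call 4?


Act: chron.stepdays[n=316]
Obs: 2122-09-06
Act: chron.anchor[d=%0]
Obs: 2122-09-06
Act: arbor.scanf[p=/snofle]
Obs: []
Act: chron.stepdays[n=39]
Obs: 2122-10-15
Act: chron.stepdays[n=-29]
Obs: 2122-09-16
Act: chron.mhop[n=-27]
Obs: 2120-06-16
Act: arbor.etch[p=/stobri; c=niji]
Obs: created
Act: arbor.etch[p=/stobri; c=brobe]
Obs: overwrote
Act: chron.whichday[]
Obs: Sunday
Act: arbor.recite[p=/stobri]
Obs: brobe
Act: chron.anchor[d=1795-01-08]
Obs: 1795-01-08
Act: chron.anchor[d=1870-02-01]
Obs: 1870-02-01
Act: chron.stepdays[n=2]
Obs: 1870-02-03
Act: arbor.scanf[p=/]
Obs: [snofle/, stobri]
Act: arbor.newfold[p=/snigo_er]
Obs: ok

Answer: 2122-10-15


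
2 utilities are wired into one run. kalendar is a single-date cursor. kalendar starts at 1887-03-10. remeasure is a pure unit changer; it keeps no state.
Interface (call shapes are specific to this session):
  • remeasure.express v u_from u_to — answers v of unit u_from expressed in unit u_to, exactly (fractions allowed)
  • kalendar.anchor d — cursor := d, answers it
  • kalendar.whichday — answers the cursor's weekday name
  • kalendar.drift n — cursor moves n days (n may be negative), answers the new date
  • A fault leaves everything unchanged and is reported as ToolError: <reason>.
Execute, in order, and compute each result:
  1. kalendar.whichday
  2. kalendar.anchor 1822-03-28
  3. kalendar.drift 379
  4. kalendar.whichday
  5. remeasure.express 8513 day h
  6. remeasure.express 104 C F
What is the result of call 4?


> whichday
:: Thursday
> anchor d=1822-03-28
:: 1822-03-28
> drift n=379
:: 1823-04-11
> whichday
:: Friday
> express v=8513 u_from=day u_to=h
:: 204312
> express v=104 u_from=C u_to=F
:: 1096/5

Answer: Friday


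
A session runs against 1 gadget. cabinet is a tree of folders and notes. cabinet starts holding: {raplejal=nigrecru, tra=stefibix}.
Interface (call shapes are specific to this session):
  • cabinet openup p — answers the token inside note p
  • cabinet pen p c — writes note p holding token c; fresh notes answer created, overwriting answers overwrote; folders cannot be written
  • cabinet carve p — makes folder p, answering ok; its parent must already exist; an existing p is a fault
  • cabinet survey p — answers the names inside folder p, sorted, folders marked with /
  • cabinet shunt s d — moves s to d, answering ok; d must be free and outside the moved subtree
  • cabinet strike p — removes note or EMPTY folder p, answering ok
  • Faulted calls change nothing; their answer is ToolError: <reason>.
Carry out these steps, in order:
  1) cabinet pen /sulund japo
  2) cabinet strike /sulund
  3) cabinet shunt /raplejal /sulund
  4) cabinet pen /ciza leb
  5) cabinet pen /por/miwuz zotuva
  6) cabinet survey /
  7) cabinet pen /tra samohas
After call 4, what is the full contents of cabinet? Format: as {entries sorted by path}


Answer: {ciza=leb, sulund=nigrecru, tra=stefibix}

Derivation:
# 1. cabinet pen(p=/sulund, c=japo) -> created
# 2. cabinet strike(p=/sulund) -> ok
# 3. cabinet shunt(s=/raplejal, d=/sulund) -> ok
# 4. cabinet pen(p=/ciza, c=leb) -> created
# 5. cabinet pen(p=/por/miwuz, c=zotuva) -> ToolError: no parent
# 6. cabinet survey(p=/) -> [ciza, sulund, tra]
# 7. cabinet pen(p=/tra, c=samohas) -> overwrote


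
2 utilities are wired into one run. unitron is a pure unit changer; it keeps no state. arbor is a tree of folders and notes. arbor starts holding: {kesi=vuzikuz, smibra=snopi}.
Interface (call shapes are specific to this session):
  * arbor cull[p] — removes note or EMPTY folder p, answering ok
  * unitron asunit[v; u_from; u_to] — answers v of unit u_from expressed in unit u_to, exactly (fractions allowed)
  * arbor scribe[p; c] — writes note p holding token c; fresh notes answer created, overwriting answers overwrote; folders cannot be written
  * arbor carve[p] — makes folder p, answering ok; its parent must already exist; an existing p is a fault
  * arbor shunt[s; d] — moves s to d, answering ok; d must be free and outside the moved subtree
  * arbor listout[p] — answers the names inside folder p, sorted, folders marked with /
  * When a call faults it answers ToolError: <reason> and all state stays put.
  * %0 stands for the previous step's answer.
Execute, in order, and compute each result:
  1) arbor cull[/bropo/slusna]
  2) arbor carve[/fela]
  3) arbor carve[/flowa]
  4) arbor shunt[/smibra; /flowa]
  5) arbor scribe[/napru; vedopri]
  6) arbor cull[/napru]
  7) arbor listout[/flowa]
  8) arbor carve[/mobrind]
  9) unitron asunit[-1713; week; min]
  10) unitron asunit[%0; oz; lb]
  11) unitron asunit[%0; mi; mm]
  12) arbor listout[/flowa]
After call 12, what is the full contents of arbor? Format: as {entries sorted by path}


// arbor cull(p→/bropo/slusna) ~> ToolError: not found
// arbor carve(p→/fela) ~> ok
// arbor carve(p→/flowa) ~> ok
// arbor shunt(s→/smibra, d→/flowa) ~> ToolError: exists
// arbor scribe(p→/napru, c→vedopri) ~> created
// arbor cull(p→/napru) ~> ok
// arbor listout(p→/flowa) ~> []
// arbor carve(p→/mobrind) ~> ok
// unitron asunit(v→-1713, u_from→week, u_to→min) ~> -17267040
// unitron asunit(v→%0, u_from→oz, u_to→lb) ~> -1079190
// unitron asunit(v→%0, u_from→mi, u_to→mm) ~> -1736787951360
// arbor listout(p→/flowa) ~> []

Answer: {fela/, flowa/, kesi=vuzikuz, mobrind/, smibra=snopi}


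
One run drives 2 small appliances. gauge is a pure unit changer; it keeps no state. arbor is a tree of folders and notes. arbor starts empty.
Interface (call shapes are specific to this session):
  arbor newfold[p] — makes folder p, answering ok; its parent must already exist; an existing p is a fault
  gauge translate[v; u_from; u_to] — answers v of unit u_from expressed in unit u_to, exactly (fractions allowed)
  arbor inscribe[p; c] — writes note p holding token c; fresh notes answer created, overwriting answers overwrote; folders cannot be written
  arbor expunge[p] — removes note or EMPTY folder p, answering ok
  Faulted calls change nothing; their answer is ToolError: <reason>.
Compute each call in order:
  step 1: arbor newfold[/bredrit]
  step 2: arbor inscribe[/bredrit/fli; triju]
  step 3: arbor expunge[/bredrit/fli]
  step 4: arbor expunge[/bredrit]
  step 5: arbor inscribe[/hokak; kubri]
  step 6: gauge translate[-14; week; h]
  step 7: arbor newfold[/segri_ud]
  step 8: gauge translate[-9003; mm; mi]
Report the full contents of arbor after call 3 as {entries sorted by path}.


Answer: {bredrit/}

Derivation:
I call arbor newfold passing p→/bredrit, — result: ok.
I invoke arbor inscribe passing p→/bredrit/fli, c→triju: created.
Invoking arbor expunge passing p→/bredrit/fli, — result: ok.
Next I call arbor expunge passing p→/bredrit, and get ok.
Then arbor inscribe passing p→/hokak, c→kubri, and see created.
Then gauge translate passing v→-14, u_from→week, u_to→h, yielding -2352.
I invoke arbor newfold passing p→/segri_ud, and see ok.
I invoke gauge translate passing v→-9003, u_from→mm, u_to→mi: -3001/536448.


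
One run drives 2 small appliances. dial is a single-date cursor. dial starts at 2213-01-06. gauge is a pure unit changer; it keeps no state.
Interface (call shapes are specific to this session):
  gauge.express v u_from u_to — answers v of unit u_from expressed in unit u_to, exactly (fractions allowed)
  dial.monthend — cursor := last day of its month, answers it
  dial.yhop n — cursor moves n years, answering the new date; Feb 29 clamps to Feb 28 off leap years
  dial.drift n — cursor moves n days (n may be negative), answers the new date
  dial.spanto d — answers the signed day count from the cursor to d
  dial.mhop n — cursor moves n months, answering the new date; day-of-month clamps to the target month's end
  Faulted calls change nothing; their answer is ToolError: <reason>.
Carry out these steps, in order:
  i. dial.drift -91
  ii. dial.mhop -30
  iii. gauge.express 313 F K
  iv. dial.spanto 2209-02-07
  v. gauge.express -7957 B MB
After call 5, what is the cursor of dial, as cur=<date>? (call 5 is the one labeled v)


! 1. drift(-91) -> 2212-10-07
! 2. mhop(-30) -> 2210-04-07
! 3. express(313, F, K) -> 77267/180
! 4. spanto(2209-02-07) -> -424
! 5. express(-7957, B, MB) -> -7957/1000000

Answer: cur=2210-04-07


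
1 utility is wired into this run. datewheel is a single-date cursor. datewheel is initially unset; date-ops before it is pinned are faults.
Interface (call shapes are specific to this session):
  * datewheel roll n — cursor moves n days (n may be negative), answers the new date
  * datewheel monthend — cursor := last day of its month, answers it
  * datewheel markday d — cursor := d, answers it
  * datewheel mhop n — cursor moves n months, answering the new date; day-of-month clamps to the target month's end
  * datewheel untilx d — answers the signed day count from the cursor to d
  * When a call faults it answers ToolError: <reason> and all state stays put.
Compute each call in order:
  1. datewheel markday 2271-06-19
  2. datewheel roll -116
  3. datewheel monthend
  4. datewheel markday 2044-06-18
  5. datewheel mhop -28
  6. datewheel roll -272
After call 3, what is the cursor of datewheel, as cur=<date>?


Answer: cur=2271-02-28

Derivation:
·→ datewheel markday(d→2271-06-19)
·← 2271-06-19
·→ datewheel roll(n→-116)
·← 2271-02-23
·→ datewheel monthend()
·← 2271-02-28
·→ datewheel markday(d→2044-06-18)
·← 2044-06-18
·→ datewheel mhop(n→-28)
·← 2042-02-18
·→ datewheel roll(n→-272)
·← 2041-05-22


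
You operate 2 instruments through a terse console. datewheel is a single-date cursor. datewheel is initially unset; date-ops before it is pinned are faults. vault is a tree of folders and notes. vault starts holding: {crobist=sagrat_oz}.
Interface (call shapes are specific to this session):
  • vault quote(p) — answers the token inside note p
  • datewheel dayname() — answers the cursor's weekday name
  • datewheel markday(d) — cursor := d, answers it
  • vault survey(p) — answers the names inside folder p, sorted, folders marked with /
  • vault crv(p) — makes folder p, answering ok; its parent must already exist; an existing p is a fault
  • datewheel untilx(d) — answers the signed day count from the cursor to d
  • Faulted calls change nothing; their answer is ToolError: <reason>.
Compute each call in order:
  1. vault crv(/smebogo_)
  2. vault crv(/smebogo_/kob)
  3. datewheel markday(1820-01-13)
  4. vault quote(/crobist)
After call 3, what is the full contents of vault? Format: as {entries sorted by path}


Answer: {crobist=sagrat_oz, smebogo_/, smebogo_/kob/}

Derivation:
;; vault crv(p='/smebogo_') => ok
;; vault crv(p='/smebogo_/kob') => ok
;; datewheel markday(d='1820-01-13') => 1820-01-13
;; vault quote(p='/crobist') => sagrat_oz


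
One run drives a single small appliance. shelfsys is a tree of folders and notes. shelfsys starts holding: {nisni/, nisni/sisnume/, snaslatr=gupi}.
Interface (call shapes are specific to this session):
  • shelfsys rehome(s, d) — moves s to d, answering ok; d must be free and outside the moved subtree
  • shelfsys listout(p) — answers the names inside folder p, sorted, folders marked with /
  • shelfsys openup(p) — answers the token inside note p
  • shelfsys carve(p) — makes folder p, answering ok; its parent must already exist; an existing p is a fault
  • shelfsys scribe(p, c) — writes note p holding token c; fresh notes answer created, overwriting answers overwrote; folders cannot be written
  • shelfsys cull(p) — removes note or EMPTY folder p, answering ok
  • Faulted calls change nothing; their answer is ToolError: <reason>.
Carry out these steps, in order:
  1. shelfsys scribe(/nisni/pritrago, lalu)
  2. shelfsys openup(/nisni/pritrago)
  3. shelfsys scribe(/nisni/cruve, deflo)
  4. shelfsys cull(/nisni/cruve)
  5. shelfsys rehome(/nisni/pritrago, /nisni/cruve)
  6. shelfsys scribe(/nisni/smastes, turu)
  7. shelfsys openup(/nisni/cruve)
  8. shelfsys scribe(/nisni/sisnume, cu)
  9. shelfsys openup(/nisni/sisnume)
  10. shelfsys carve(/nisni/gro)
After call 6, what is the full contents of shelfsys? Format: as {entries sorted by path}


Step: shelfsys scribe[/nisni/pritrago; lalu]
Result: created
Step: shelfsys openup[/nisni/pritrago]
Result: lalu
Step: shelfsys scribe[/nisni/cruve; deflo]
Result: created
Step: shelfsys cull[/nisni/cruve]
Result: ok
Step: shelfsys rehome[/nisni/pritrago; /nisni/cruve]
Result: ok
Step: shelfsys scribe[/nisni/smastes; turu]
Result: created
Step: shelfsys openup[/nisni/cruve]
Result: lalu
Step: shelfsys scribe[/nisni/sisnume; cu]
Result: ToolError: is a directory
Step: shelfsys openup[/nisni/sisnume]
Result: ToolError: is a directory
Step: shelfsys carve[/nisni/gro]
Result: ok

Answer: {nisni/, nisni/cruve=lalu, nisni/sisnume/, nisni/smastes=turu, snaslatr=gupi}


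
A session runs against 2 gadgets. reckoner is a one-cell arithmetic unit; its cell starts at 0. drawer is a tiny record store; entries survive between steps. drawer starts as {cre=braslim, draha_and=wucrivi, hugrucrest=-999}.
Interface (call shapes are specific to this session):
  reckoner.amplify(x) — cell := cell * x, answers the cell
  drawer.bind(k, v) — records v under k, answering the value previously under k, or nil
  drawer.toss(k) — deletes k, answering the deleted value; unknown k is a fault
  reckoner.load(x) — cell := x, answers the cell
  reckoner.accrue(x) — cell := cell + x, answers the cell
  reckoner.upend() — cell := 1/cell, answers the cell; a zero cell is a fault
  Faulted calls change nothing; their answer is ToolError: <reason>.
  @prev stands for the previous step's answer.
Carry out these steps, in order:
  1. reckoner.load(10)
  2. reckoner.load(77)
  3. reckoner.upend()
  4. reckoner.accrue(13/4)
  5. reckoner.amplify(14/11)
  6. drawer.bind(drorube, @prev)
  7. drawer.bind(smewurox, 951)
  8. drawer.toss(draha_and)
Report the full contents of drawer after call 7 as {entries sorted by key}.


Do: load[x='10']
See: 10
Do: load[x='77']
See: 77
Do: upend[]
See: 1/77
Do: accrue[x='13/4']
See: 1005/308
Do: amplify[x='14/11']
See: 1005/242
Do: bind[k='drorube'; v='@prev']
See: nil
Do: bind[k='smewurox'; v='951']
See: nil
Do: toss[k='draha_and']
See: wucrivi

Answer: {cre=braslim, draha_and=wucrivi, drorube=1005/242, hugrucrest=-999, smewurox=951}


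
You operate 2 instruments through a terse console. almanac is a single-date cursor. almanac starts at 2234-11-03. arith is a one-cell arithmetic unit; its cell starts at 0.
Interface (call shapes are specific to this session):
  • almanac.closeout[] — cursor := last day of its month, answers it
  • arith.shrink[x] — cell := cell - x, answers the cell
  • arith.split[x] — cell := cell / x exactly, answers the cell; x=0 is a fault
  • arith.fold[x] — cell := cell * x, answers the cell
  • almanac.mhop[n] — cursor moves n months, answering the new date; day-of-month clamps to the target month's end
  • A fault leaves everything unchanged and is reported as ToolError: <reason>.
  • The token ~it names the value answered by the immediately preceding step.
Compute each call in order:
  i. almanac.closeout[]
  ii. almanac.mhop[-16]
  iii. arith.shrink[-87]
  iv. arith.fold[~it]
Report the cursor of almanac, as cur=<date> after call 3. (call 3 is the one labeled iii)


→ closeout()
← 2234-11-30
→ mhop(n→-16)
← 2233-07-30
→ shrink(x→-87)
← 87
→ fold(x→~it)
← 7569

Answer: cur=2233-07-30


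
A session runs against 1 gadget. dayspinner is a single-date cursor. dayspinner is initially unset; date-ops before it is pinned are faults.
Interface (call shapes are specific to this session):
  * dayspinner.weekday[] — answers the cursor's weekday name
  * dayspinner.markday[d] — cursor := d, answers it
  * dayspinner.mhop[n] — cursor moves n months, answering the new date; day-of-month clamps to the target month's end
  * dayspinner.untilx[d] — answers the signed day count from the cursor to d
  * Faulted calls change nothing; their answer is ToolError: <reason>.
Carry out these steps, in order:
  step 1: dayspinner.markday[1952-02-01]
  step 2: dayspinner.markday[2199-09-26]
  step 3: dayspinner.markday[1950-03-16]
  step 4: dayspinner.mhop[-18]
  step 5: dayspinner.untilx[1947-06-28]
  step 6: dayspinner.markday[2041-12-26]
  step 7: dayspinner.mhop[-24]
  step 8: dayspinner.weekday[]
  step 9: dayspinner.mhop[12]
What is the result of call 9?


I invoke dayspinner.markday using d=1952-02-01, → 1952-02-01.
Now I run dayspinner.markday using d=2199-09-26, and see 2199-09-26.
Then dayspinner.markday using d=1950-03-16, giving 1950-03-16.
Using dayspinner.mhop using n=-18, → 1948-09-16.
Now I run dayspinner.untilx using d=1947-06-28, — result: -446.
I use dayspinner.markday using d=2041-12-26, and see 2041-12-26.
Then dayspinner.mhop using n=-24, — result: 2039-12-26.
Now I run dayspinner.weekday, which returns Monday.
I try dayspinner.mhop using n=12: 2040-12-26.

Answer: 2040-12-26


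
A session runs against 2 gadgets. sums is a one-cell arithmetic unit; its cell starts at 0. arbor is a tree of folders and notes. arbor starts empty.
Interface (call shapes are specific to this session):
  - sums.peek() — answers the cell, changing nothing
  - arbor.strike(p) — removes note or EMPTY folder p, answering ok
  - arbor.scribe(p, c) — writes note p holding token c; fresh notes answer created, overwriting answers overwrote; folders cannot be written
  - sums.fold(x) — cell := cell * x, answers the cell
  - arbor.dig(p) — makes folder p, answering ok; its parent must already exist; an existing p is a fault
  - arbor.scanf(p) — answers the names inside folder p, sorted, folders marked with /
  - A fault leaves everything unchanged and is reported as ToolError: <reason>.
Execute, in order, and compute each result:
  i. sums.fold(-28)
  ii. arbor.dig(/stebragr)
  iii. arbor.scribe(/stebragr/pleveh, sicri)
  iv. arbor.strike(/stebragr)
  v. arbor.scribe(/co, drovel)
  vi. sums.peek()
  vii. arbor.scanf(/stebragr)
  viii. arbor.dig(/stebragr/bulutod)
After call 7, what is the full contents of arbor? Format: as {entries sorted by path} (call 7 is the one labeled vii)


Answer: {co=drovel, stebragr/, stebragr/pleveh=sicri}

Derivation:
Step: sums.fold[-28]
Result: 0
Step: arbor.dig[/stebragr]
Result: ok
Step: arbor.scribe[/stebragr/pleveh; sicri]
Result: created
Step: arbor.strike[/stebragr]
Result: ToolError: not empty
Step: arbor.scribe[/co; drovel]
Result: created
Step: sums.peek[]
Result: 0
Step: arbor.scanf[/stebragr]
Result: [pleveh]
Step: arbor.dig[/stebragr/bulutod]
Result: ok


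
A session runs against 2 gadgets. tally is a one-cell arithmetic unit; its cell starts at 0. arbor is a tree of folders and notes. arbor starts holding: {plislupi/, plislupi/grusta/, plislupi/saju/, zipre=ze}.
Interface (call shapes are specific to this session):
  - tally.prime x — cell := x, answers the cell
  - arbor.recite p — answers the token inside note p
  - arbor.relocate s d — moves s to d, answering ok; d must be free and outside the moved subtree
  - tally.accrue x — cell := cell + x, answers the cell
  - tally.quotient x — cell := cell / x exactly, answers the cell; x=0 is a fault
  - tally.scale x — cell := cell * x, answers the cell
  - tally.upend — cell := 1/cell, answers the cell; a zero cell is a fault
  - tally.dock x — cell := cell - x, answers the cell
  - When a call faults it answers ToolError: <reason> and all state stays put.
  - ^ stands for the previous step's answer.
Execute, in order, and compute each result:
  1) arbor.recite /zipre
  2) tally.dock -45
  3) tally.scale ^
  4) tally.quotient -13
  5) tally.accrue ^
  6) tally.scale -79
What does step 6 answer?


Answer: 319950/13

Derivation:
==> arbor.recite(p→/zipre)
<== ze
==> tally.dock(x→-45)
<== 45
==> tally.scale(x→^)
<== 2025
==> tally.quotient(x→-13)
<== -2025/13
==> tally.accrue(x→^)
<== -4050/13
==> tally.scale(x→-79)
<== 319950/13
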